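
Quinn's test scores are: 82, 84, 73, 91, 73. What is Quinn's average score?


Add the scores:
82 + 84 + 73 + 91 + 73 = 403
Divide by the number of tests:
403 / 5 = 80.6

80.6


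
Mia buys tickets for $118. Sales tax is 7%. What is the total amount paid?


Calculate the tax:
7% of $118 = $8.26
Add tax to price:
$118 + $8.26 = $126.26

$126.26


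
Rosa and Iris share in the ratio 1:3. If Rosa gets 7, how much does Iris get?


Find the multiplier:
7 / 1 = 7
Apply to Iris's share:
3 x 7 = 21

21


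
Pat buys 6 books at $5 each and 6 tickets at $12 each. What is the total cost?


Cost of books:
6 x $5 = $30
Cost of tickets:
6 x $12 = $72
Add both:
$30 + $72 = $102

$102


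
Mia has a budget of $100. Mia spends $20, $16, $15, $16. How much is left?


Add up expenses:
$20 + $16 + $15 + $16 = $67
Subtract from budget:
$100 - $67 = $33

$33


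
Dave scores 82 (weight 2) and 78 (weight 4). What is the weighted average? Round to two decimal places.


Weighted sum:
2 x 82 + 4 x 78 = 476
Total weight:
2 + 4 = 6
Weighted average:
476 / 6 = 79.3333... ≈ 79.33

79.33


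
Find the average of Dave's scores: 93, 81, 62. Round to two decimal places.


Add the scores:
93 + 81 + 62 = 236
Divide by the number of tests:
236 / 3 = 78.6666... ≈ 78.67

78.67


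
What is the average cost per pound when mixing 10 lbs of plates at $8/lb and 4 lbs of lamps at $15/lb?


Cost of plates:
10 x $8 = $80
Cost of lamps:
4 x $15 = $60
Total cost: $80 + $60 = $140
Total weight: 14 lbs
Average: $140 / 14 = $10/lb

$10/lb


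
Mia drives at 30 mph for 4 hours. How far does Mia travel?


Use the formula: distance = speed x time
Speed = 30 mph, Time = 4 hours
30 x 4 = 120 miles

120 miles


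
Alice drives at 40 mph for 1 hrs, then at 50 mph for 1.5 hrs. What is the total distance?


Leg 1 distance:
40 x 1 = 40 miles
Leg 2 distance:
50 x 1.5 = 75 miles
Total distance:
40 + 75 = 115 miles

115 miles


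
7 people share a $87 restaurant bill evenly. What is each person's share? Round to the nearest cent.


Total bill: $87
Number of people: 7
Each pays: $87 / 7 = $12.4285... ≈ $12.43

$12.43


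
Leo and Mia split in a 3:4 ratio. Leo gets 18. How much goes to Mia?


Find the multiplier:
18 / 3 = 6
Apply to Mia's share:
4 x 6 = 24

24


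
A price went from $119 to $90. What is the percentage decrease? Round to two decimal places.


Find the absolute change:
|90 - 119| = 29
Divide by original and multiply by 100:
29 / 119 x 100 = 24.3697...% ≈ 24.37%

24.37%


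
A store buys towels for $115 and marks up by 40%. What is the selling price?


Calculate the markup amount:
40% of $115 = $46
Add to cost:
$115 + $46 = $161

$161


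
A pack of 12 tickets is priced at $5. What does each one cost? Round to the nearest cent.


Total cost: $5
Number of items: 12
Unit price: $5 / 12 = $0.4166... ≈ $0.42

$0.42


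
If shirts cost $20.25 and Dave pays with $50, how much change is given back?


Start with the amount paid:
$50
Subtract the price:
$50 - $20.25 = $29.75

$29.75


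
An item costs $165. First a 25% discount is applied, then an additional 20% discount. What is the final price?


First discount:
25% of $165 = $41.25
Price after first discount:
$165 - $41.25 = $123.75
Second discount:
20% of $123.75 = $24.75
Final price:
$123.75 - $24.75 = $99

$99


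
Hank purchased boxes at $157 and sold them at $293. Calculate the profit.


Selling price = $293
Cost price = $157
Profit = selling price - cost price:
Profit = $293 - $157 = $136

$136


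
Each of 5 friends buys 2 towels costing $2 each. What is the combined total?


Cost per person:
2 x $2 = $4
Group total:
5 x $4 = $20

$20


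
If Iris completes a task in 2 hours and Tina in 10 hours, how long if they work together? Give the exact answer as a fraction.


Iris's rate: 1/2 of the job per hour
Tina's rate: 1/10 of the job per hour
Combined rate: 1/2 + 1/10 = 3/5 per hour
Time = 1 / (3/5) = 5/3 hours (≈ 1.67 hours)

5/3 hours


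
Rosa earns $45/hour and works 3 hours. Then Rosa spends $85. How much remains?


Calculate earnings:
3 x $45 = $135
Subtract spending:
$135 - $85 = $50

$50


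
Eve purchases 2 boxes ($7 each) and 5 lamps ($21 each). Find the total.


Cost of boxes:
2 x $7 = $14
Cost of lamps:
5 x $21 = $105
Add both:
$14 + $105 = $119

$119


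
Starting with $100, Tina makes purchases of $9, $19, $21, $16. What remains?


Add up expenses:
$9 + $19 + $21 + $16 = $65
Subtract from budget:
$100 - $65 = $35

$35


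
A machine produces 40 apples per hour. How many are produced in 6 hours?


Production rate: 40 apples per hour
Time: 6 hours
Total: 40 x 6 = 240 apples

240 apples


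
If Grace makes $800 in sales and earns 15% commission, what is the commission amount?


Convert rate to decimal:
15% = 0.15
Multiply by sales:
$800 x 0.15 = $120

$120


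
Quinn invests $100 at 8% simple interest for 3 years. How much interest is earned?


Use the formula I = P x R x T / 100
P x R x T = 100 x 8 x 3 = 2400
I = 2400 / 100 = $24

$24


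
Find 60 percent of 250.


Convert percentage to decimal:
60% = 0.6
Multiply:
250 x 0.6 = 150

150


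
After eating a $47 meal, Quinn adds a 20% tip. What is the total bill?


Calculate the tip:
20% of $47 = $9.40
Add tip to meal cost:
$47 + $9.40 = $56.40

$56.40


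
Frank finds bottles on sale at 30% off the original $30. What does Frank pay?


Calculate the discount amount:
30% of $30 = $9
Subtract from original:
$30 - $9 = $21

$21


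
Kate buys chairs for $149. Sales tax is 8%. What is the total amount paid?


Calculate the tax:
8% of $149 = $11.92
Add tax to price:
$149 + $11.92 = $160.92

$160.92


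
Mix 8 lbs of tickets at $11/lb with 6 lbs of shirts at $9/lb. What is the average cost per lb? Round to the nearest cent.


Cost of tickets:
8 x $11 = $88
Cost of shirts:
6 x $9 = $54
Total cost: $88 + $54 = $142
Total weight: 14 lbs
Average: $142 / 14 = $10.1428... ≈ $10.14/lb

$10.14/lb


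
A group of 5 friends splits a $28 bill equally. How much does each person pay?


Total bill: $28
Number of people: 5
Each pays: $28 / 5 = $5.60

$5.60


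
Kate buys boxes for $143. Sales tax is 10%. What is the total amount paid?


Calculate the tax:
10% of $143 = $14.30
Add tax to price:
$143 + $14.30 = $157.30

$157.30


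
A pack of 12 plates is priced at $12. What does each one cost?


Total cost: $12
Number of items: 12
Unit price: $12 / 12 = $1

$1


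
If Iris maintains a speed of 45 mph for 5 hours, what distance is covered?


Use the formula: distance = speed x time
Speed = 45 mph, Time = 5 hours
45 x 5 = 225 miles

225 miles


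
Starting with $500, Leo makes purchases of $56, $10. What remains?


Add up expenses:
$56 + $10 = $66
Subtract from budget:
$500 - $66 = $434

$434


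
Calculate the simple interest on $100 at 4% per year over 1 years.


Use the formula I = P x R x T / 100
P x R x T = 100 x 4 x 1 = 400
I = 400 / 100 = $4

$4


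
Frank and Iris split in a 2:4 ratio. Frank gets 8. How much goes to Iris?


Find the multiplier:
8 / 2 = 4
Apply to Iris's share:
4 x 4 = 16

16


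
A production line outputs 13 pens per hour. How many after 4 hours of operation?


Production rate: 13 pens per hour
Time: 4 hours
Total: 13 x 4 = 52 pens

52 pens


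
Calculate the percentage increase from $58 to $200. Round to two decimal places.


Find the absolute change:
|200 - 58| = 142
Divide by original and multiply by 100:
142 / 58 x 100 = 244.8275...% ≈ 244.83%

244.83%


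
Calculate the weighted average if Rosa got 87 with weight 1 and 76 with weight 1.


Weighted sum:
1 x 87 + 1 x 76 = 163
Total weight:
1 + 1 = 2
Weighted average:
163 / 2 = 81.5

81.5


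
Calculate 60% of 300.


Convert percentage to decimal:
60% = 0.6
Multiply:
300 x 0.6 = 180

180


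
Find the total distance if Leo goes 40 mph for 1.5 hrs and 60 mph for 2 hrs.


Leg 1 distance:
40 x 1.5 = 60 miles
Leg 2 distance:
60 x 2 = 120 miles
Total distance:
60 + 120 = 180 miles

180 miles


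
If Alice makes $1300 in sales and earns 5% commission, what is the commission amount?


Convert rate to decimal:
5% = 0.05
Multiply by sales:
$1300 x 0.05 = $65

$65


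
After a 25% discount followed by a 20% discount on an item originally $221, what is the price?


First discount:
25% of $221 = $55.25
Price after first discount:
$221 - $55.25 = $165.75
Second discount:
20% of $165.75 = $33.15
Final price:
$165.75 - $33.15 = $132.60

$132.60


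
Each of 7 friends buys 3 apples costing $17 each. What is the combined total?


Cost per person:
3 x $17 = $51
Group total:
7 x $51 = $357

$357


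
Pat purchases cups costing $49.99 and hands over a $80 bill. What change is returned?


Start with the amount paid:
$80
Subtract the price:
$80 - $49.99 = $30.01

$30.01


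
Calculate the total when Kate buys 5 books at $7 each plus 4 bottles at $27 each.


Cost of books:
5 x $7 = $35
Cost of bottles:
4 x $27 = $108
Add both:
$35 + $108 = $143

$143


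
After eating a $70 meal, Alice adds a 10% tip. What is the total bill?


Calculate the tip:
10% of $70 = $7
Add tip to meal cost:
$70 + $7 = $77

$77


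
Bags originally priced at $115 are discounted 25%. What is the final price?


Calculate the discount amount:
25% of $115 = $28.75
Subtract from original:
$115 - $28.75 = $86.25

$86.25


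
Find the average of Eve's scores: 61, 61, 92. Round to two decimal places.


Add the scores:
61 + 61 + 92 = 214
Divide by the number of tests:
214 / 3 = 71.3333... ≈ 71.33

71.33


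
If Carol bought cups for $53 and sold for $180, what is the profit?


Selling price = $180
Cost price = $53
Profit = selling price - cost price:
Profit = $180 - $53 = $127

$127


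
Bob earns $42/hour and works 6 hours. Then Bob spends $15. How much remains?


Calculate earnings:
6 x $42 = $252
Subtract spending:
$252 - $15 = $237

$237


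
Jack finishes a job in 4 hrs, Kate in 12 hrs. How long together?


Jack's rate: 1/4 of the job per hour
Kate's rate: 1/12 of the job per hour
Combined rate: 1/4 + 1/12 = 1/3 per hour
Time = 1 / (1/3) = 3 hours

3 hours


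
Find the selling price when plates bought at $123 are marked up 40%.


Calculate the markup amount:
40% of $123 = $49.20
Add to cost:
$123 + $49.20 = $172.20

$172.20


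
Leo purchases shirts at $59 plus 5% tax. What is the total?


Calculate the tax:
5% of $59 = $2.95
Add tax to price:
$59 + $2.95 = $61.95

$61.95


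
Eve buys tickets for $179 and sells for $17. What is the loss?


Selling price = $17
Cost price = $179
Loss = cost price - selling price:
Loss = $179 - $17 = $162

$162


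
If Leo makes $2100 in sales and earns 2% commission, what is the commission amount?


Convert rate to decimal:
2% = 0.02
Multiply by sales:
$2100 x 0.02 = $42

$42


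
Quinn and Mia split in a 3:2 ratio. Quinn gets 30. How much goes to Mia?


Find the multiplier:
30 / 3 = 10
Apply to Mia's share:
2 x 10 = 20

20


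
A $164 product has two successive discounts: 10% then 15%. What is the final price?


First discount:
10% of $164 = $16.40
Price after first discount:
$164 - $16.40 = $147.60
Second discount:
15% of $147.60 = $22.14
Final price:
$147.60 - $22.14 = $125.46

$125.46


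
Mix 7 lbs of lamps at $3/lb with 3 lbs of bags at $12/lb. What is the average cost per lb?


Cost of lamps:
7 x $3 = $21
Cost of bags:
3 x $12 = $36
Total cost: $21 + $36 = $57
Total weight: 10 lbs
Average: $57 / 10 = $5.70/lb

$5.70/lb


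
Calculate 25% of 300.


Convert percentage to decimal:
25% = 0.25
Multiply:
300 x 0.25 = 75

75


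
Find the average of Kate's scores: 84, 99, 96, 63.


Add the scores:
84 + 99 + 96 + 63 = 342
Divide by the number of tests:
342 / 4 = 85.5

85.5


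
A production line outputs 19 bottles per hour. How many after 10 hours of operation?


Production rate: 19 bottles per hour
Time: 10 hours
Total: 19 x 10 = 190 bottles

190 bottles


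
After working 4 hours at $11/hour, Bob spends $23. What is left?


Calculate earnings:
4 x $11 = $44
Subtract spending:
$44 - $23 = $21

$21


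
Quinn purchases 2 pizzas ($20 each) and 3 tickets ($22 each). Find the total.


Cost of pizzas:
2 x $20 = $40
Cost of tickets:
3 x $22 = $66
Add both:
$40 + $66 = $106

$106


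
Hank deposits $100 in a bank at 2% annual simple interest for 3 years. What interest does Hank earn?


Use the formula I = P x R x T / 100
P x R x T = 100 x 2 x 3 = 600
I = 600 / 100 = $6

$6


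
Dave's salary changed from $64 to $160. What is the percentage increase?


Find the absolute change:
|160 - 64| = 96
Divide by original and multiply by 100:
96 / 64 x 100 = 150%

150%


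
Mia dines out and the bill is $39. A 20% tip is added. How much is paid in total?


Calculate the tip:
20% of $39 = $7.80
Add tip to meal cost:
$39 + $7.80 = $46.80

$46.80


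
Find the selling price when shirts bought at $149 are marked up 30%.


Calculate the markup amount:
30% of $149 = $44.70
Add to cost:
$149 + $44.70 = $193.70

$193.70


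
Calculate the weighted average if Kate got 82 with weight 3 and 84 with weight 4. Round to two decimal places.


Weighted sum:
3 x 82 + 4 x 84 = 582
Total weight:
3 + 4 = 7
Weighted average:
582 / 7 = 83.1428... ≈ 83.14

83.14


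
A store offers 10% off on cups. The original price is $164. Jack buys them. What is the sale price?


Calculate the discount amount:
10% of $164 = $16.40
Subtract from original:
$164 - $16.40 = $147.60

$147.60


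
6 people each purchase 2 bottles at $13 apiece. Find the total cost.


Cost per person:
2 x $13 = $26
Group total:
6 x $26 = $156

$156


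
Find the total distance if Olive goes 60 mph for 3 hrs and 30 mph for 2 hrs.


Leg 1 distance:
60 x 3 = 180 miles
Leg 2 distance:
30 x 2 = 60 miles
Total distance:
180 + 60 = 240 miles

240 miles


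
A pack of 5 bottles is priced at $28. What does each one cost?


Total cost: $28
Number of items: 5
Unit price: $28 / 5 = $5.60

$5.60


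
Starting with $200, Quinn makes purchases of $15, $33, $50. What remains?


Add up expenses:
$15 + $33 + $50 = $98
Subtract from budget:
$200 - $98 = $102

$102


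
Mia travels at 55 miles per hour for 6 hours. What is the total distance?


Use the formula: distance = speed x time
Speed = 55 mph, Time = 6 hours
55 x 6 = 330 miles

330 miles


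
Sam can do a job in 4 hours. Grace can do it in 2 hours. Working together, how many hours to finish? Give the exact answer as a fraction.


Sam's rate: 1/4 of the job per hour
Grace's rate: 1/2 of the job per hour
Combined rate: 1/4 + 1/2 = 3/4 per hour
Time = 1 / (3/4) = 4/3 hours (≈ 1.33 hours)

4/3 hours


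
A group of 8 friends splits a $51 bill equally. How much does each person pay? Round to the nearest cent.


Total bill: $51
Number of people: 8
Each pays: $51 / 8 = $6.375 ≈ $6.38

$6.38


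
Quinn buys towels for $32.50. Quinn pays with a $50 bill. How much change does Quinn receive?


Start with the amount paid:
$50
Subtract the price:
$50 - $32.50 = $17.50

$17.50


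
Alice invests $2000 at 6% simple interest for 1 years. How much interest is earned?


Use the formula I = P x R x T / 100
P x R x T = 2000 x 6 x 1 = 12000
I = 12000 / 100 = $120

$120


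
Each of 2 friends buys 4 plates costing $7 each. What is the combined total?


Cost per person:
4 x $7 = $28
Group total:
2 x $28 = $56

$56


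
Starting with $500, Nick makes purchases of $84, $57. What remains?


Add up expenses:
$84 + $57 = $141
Subtract from budget:
$500 - $141 = $359

$359


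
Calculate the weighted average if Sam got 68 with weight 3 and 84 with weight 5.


Weighted sum:
3 x 68 + 5 x 84 = 624
Total weight:
3 + 5 = 8
Weighted average:
624 / 8 = 78

78


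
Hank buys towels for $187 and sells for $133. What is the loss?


Selling price = $133
Cost price = $187
Loss = cost price - selling price:
Loss = $187 - $133 = $54

$54


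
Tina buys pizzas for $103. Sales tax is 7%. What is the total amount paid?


Calculate the tax:
7% of $103 = $7.21
Add tax to price:
$103 + $7.21 = $110.21

$110.21


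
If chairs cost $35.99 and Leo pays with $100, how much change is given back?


Start with the amount paid:
$100
Subtract the price:
$100 - $35.99 = $64.01

$64.01


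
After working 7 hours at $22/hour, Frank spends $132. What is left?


Calculate earnings:
7 x $22 = $154
Subtract spending:
$154 - $132 = $22

$22


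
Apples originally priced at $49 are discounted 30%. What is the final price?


Calculate the discount amount:
30% of $49 = $14.70
Subtract from original:
$49 - $14.70 = $34.30

$34.30


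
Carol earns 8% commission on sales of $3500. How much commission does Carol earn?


Convert rate to decimal:
8% = 0.08
Multiply by sales:
$3500 x 0.08 = $280

$280


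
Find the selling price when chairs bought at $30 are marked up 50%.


Calculate the markup amount:
50% of $30 = $15
Add to cost:
$30 + $15 = $45

$45


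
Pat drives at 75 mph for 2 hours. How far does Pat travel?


Use the formula: distance = speed x time
Speed = 75 mph, Time = 2 hours
75 x 2 = 150 miles

150 miles


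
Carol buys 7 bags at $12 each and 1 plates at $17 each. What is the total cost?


Cost of bags:
7 x $12 = $84
Cost of plates:
1 x $17 = $17
Add both:
$84 + $17 = $101

$101


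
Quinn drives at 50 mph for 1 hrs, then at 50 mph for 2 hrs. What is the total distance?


Leg 1 distance:
50 x 1 = 50 miles
Leg 2 distance:
50 x 2 = 100 miles
Total distance:
50 + 100 = 150 miles

150 miles


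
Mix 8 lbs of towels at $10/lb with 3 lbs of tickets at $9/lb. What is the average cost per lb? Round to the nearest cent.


Cost of towels:
8 x $10 = $80
Cost of tickets:
3 x $9 = $27
Total cost: $80 + $27 = $107
Total weight: 11 lbs
Average: $107 / 11 = $9.7272... ≈ $9.73/lb

$9.73/lb


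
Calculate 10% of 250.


Convert percentage to decimal:
10% = 0.1
Multiply:
250 x 0.1 = 25

25


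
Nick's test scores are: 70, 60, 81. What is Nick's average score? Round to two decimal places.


Add the scores:
70 + 60 + 81 = 211
Divide by the number of tests:
211 / 3 = 70.3333... ≈ 70.33

70.33


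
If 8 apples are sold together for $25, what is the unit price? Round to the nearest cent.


Total cost: $25
Number of items: 8
Unit price: $25 / 8 = $3.125 ≈ $3.13

$3.13


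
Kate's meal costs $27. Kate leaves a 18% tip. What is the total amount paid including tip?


Calculate the tip:
18% of $27 = $4.86
Add tip to meal cost:
$27 + $4.86 = $31.86

$31.86


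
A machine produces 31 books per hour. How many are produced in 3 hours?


Production rate: 31 books per hour
Time: 3 hours
Total: 31 x 3 = 93 books

93 books


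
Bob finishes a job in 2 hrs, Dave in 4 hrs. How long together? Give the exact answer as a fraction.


Bob's rate: 1/2 of the job per hour
Dave's rate: 1/4 of the job per hour
Combined rate: 1/2 + 1/4 = 3/4 per hour
Time = 1 / (3/4) = 4/3 hours (≈ 1.33 hours)

4/3 hours


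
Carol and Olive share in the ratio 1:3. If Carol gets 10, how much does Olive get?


Find the multiplier:
10 / 1 = 10
Apply to Olive's share:
3 x 10 = 30

30


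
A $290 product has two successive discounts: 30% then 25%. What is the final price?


First discount:
30% of $290 = $87
Price after first discount:
$290 - $87 = $203
Second discount:
25% of $203 = $50.75
Final price:
$203 - $50.75 = $152.25

$152.25


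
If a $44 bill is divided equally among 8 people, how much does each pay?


Total bill: $44
Number of people: 8
Each pays: $44 / 8 = $5.50

$5.50


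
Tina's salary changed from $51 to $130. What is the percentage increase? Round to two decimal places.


Find the absolute change:
|130 - 51| = 79
Divide by original and multiply by 100:
79 / 51 x 100 = 154.9019...% ≈ 154.9%

154.9%


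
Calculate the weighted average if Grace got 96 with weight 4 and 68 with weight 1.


Weighted sum:
4 x 96 + 1 x 68 = 452
Total weight:
4 + 1 = 5
Weighted average:
452 / 5 = 90.4

90.4


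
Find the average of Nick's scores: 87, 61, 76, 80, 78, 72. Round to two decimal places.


Add the scores:
87 + 61 + 76 + 80 + 78 + 72 = 454
Divide by the number of tests:
454 / 6 = 75.6666... ≈ 75.67

75.67


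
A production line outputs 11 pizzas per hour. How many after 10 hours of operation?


Production rate: 11 pizzas per hour
Time: 10 hours
Total: 11 x 10 = 110 pizzas

110 pizzas


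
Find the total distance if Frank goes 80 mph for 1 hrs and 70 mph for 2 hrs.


Leg 1 distance:
80 x 1 = 80 miles
Leg 2 distance:
70 x 2 = 140 miles
Total distance:
80 + 140 = 220 miles

220 miles


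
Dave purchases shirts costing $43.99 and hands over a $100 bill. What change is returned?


Start with the amount paid:
$100
Subtract the price:
$100 - $43.99 = $56.01

$56.01


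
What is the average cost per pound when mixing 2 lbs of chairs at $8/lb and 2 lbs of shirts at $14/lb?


Cost of chairs:
2 x $8 = $16
Cost of shirts:
2 x $14 = $28
Total cost: $16 + $28 = $44
Total weight: 4 lbs
Average: $44 / 4 = $11/lb

$11/lb


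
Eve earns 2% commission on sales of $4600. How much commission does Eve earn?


Convert rate to decimal:
2% = 0.02
Multiply by sales:
$4600 x 0.02 = $92

$92


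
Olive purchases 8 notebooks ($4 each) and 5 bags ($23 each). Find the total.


Cost of notebooks:
8 x $4 = $32
Cost of bags:
5 x $23 = $115
Add both:
$32 + $115 = $147

$147


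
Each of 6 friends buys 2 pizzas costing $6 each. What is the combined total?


Cost per person:
2 x $6 = $12
Group total:
6 x $12 = $72

$72


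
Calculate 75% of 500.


Convert percentage to decimal:
75% = 0.75
Multiply:
500 x 0.75 = 375

375


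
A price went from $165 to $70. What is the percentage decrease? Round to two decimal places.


Find the absolute change:
|70 - 165| = 95
Divide by original and multiply by 100:
95 / 165 x 100 = 57.5757...% ≈ 57.58%

57.58%


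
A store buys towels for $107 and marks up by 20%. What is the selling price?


Calculate the markup amount:
20% of $107 = $21.40
Add to cost:
$107 + $21.40 = $128.40

$128.40


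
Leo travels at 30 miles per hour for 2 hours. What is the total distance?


Use the formula: distance = speed x time
Speed = 30 mph, Time = 2 hours
30 x 2 = 60 miles

60 miles


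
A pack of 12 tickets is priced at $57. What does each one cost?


Total cost: $57
Number of items: 12
Unit price: $57 / 12 = $4.75

$4.75


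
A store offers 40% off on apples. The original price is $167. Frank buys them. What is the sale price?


Calculate the discount amount:
40% of $167 = $66.80
Subtract from original:
$167 - $66.80 = $100.20

$100.20


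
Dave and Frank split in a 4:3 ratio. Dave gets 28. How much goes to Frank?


Find the multiplier:
28 / 4 = 7
Apply to Frank's share:
3 x 7 = 21

21


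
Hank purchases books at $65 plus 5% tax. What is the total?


Calculate the tax:
5% of $65 = $3.25
Add tax to price:
$65 + $3.25 = $68.25

$68.25


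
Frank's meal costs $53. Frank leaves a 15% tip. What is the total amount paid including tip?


Calculate the tip:
15% of $53 = $7.95
Add tip to meal cost:
$53 + $7.95 = $60.95

$60.95


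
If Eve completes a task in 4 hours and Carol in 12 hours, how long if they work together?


Eve's rate: 1/4 of the job per hour
Carol's rate: 1/12 of the job per hour
Combined rate: 1/4 + 1/12 = 1/3 per hour
Time = 1 / (1/3) = 3 hours

3 hours


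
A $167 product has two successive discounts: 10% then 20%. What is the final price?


First discount:
10% of $167 = $16.70
Price after first discount:
$167 - $16.70 = $150.30
Second discount:
20% of $150.30 = $30.06
Final price:
$150.30 - $30.06 = $120.24

$120.24


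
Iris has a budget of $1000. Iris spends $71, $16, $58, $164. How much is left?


Add up expenses:
$71 + $16 + $58 + $164 = $309
Subtract from budget:
$1000 - $309 = $691

$691


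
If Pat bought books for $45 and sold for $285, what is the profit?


Selling price = $285
Cost price = $45
Profit = selling price - cost price:
Profit = $285 - $45 = $240

$240


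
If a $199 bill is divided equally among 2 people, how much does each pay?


Total bill: $199
Number of people: 2
Each pays: $199 / 2 = $99.50

$99.50


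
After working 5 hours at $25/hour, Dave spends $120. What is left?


Calculate earnings:
5 x $25 = $125
Subtract spending:
$125 - $120 = $5

$5


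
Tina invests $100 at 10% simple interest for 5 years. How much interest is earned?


Use the formula I = P x R x T / 100
P x R x T = 100 x 10 x 5 = 5000
I = 5000 / 100 = $50

$50


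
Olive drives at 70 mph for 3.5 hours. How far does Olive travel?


Use the formula: distance = speed x time
Speed = 70 mph, Time = 3.5 hours
70 x 3.5 = 245 miles

245 miles


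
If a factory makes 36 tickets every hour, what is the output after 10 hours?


Production rate: 36 tickets per hour
Time: 10 hours
Total: 36 x 10 = 360 tickets

360 tickets


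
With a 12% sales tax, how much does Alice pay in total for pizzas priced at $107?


Calculate the tax:
12% of $107 = $12.84
Add tax to price:
$107 + $12.84 = $119.84

$119.84


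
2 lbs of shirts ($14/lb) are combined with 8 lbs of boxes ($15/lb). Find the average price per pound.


Cost of shirts:
2 x $14 = $28
Cost of boxes:
8 x $15 = $120
Total cost: $28 + $120 = $148
Total weight: 10 lbs
Average: $148 / 10 = $14.80/lb

$14.80/lb


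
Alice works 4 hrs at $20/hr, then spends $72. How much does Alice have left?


Calculate earnings:
4 x $20 = $80
Subtract spending:
$80 - $72 = $8

$8


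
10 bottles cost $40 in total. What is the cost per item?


Total cost: $40
Number of items: 10
Unit price: $40 / 10 = $4

$4


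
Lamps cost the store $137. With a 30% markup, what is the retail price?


Calculate the markup amount:
30% of $137 = $41.10
Add to cost:
$137 + $41.10 = $178.10

$178.10


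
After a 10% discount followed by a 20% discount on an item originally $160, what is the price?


First discount:
10% of $160 = $16
Price after first discount:
$160 - $16 = $144
Second discount:
20% of $144 = $28.80
Final price:
$144 - $28.80 = $115.20

$115.20


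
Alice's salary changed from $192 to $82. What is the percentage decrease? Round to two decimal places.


Find the absolute change:
|82 - 192| = 110
Divide by original and multiply by 100:
110 / 192 x 100 = 57.2916...% ≈ 57.29%

57.29%


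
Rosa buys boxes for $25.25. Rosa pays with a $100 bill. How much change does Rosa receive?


Start with the amount paid:
$100
Subtract the price:
$100 - $25.25 = $74.75

$74.75


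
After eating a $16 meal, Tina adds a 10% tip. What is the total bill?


Calculate the tip:
10% of $16 = $1.60
Add tip to meal cost:
$16 + $1.60 = $17.60

$17.60


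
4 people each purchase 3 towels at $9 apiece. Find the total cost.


Cost per person:
3 x $9 = $27
Group total:
4 x $27 = $108

$108


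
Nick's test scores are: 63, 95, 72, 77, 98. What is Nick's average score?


Add the scores:
63 + 95 + 72 + 77 + 98 = 405
Divide by the number of tests:
405 / 5 = 81

81


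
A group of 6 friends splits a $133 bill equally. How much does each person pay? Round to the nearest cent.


Total bill: $133
Number of people: 6
Each pays: $133 / 6 = $22.1666... ≈ $22.17

$22.17


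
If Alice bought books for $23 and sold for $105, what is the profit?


Selling price = $105
Cost price = $23
Profit = selling price - cost price:
Profit = $105 - $23 = $82

$82


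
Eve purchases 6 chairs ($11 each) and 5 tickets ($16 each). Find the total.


Cost of chairs:
6 x $11 = $66
Cost of tickets:
5 x $16 = $80
Add both:
$66 + $80 = $146

$146


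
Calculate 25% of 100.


Convert percentage to decimal:
25% = 0.25
Multiply:
100 x 0.25 = 25

25


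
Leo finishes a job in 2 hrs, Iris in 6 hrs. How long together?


Leo's rate: 1/2 of the job per hour
Iris's rate: 1/6 of the job per hour
Combined rate: 1/2 + 1/6 = 2/3 per hour
Time = 1 / (2/3) = 3/2 = 1.5 hours

1.5 hours


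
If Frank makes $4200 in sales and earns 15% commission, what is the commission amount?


Convert rate to decimal:
15% = 0.15
Multiply by sales:
$4200 x 0.15 = $630

$630


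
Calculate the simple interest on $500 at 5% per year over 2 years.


Use the formula I = P x R x T / 100
P x R x T = 500 x 5 x 2 = 5000
I = 5000 / 100 = $50

$50


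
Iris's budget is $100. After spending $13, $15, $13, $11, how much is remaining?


Add up expenses:
$13 + $15 + $13 + $11 = $52
Subtract from budget:
$100 - $52 = $48

$48


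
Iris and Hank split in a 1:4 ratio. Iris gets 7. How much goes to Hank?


Find the multiplier:
7 / 1 = 7
Apply to Hank's share:
4 x 7 = 28

28


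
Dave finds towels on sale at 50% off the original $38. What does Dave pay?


Calculate the discount amount:
50% of $38 = $19
Subtract from original:
$38 - $19 = $19

$19


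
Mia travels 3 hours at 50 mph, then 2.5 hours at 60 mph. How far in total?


Leg 1 distance:
50 x 3 = 150 miles
Leg 2 distance:
60 x 2.5 = 150 miles
Total distance:
150 + 150 = 300 miles

300 miles


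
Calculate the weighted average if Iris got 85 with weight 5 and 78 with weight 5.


Weighted sum:
5 x 85 + 5 x 78 = 815
Total weight:
5 + 5 = 10
Weighted average:
815 / 10 = 81.5

81.5


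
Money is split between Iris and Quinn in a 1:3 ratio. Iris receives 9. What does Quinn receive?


Find the multiplier:
9 / 1 = 9
Apply to Quinn's share:
3 x 9 = 27

27


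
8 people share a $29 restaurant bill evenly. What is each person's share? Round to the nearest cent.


Total bill: $29
Number of people: 8
Each pays: $29 / 8 = $3.625 ≈ $3.63

$3.63


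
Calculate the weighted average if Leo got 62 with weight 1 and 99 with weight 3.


Weighted sum:
1 x 62 + 3 x 99 = 359
Total weight:
1 + 3 = 4
Weighted average:
359 / 4 = 89.75

89.75


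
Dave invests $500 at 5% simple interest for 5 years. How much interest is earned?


Use the formula I = P x R x T / 100
P x R x T = 500 x 5 x 5 = 12500
I = 12500 / 100 = $125

$125


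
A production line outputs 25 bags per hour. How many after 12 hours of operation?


Production rate: 25 bags per hour
Time: 12 hours
Total: 25 x 12 = 300 bags

300 bags


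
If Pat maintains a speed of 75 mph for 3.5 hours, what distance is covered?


Use the formula: distance = speed x time
Speed = 75 mph, Time = 3.5 hours
75 x 3.5 = 262.5 miles

262.5 miles


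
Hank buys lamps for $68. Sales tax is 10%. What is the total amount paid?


Calculate the tax:
10% of $68 = $6.80
Add tax to price:
$68 + $6.80 = $74.80

$74.80


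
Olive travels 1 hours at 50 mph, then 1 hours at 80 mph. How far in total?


Leg 1 distance:
50 x 1 = 50 miles
Leg 2 distance:
80 x 1 = 80 miles
Total distance:
50 + 80 = 130 miles

130 miles


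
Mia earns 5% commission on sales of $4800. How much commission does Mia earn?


Convert rate to decimal:
5% = 0.05
Multiply by sales:
$4800 x 0.05 = $240

$240


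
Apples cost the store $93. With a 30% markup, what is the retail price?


Calculate the markup amount:
30% of $93 = $27.90
Add to cost:
$93 + $27.90 = $120.90

$120.90


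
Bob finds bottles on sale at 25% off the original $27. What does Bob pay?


Calculate the discount amount:
25% of $27 = $6.75
Subtract from original:
$27 - $6.75 = $20.25

$20.25


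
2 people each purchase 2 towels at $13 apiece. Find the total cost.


Cost per person:
2 x $13 = $26
Group total:
2 x $26 = $52

$52


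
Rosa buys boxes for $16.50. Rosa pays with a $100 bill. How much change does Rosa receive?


Start with the amount paid:
$100
Subtract the price:
$100 - $16.50 = $83.50

$83.50


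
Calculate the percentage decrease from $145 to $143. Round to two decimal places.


Find the absolute change:
|143 - 145| = 2
Divide by original and multiply by 100:
2 / 145 x 100 = 1.3793...% ≈ 1.38%

1.38%


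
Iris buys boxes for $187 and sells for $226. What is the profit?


Selling price = $226
Cost price = $187
Profit = selling price - cost price:
Profit = $226 - $187 = $39

$39


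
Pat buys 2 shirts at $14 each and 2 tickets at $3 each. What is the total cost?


Cost of shirts:
2 x $14 = $28
Cost of tickets:
2 x $3 = $6
Add both:
$28 + $6 = $34

$34


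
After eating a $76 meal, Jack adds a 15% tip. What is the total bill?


Calculate the tip:
15% of $76 = $11.40
Add tip to meal cost:
$76 + $11.40 = $87.40

$87.40


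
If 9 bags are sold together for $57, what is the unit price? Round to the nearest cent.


Total cost: $57
Number of items: 9
Unit price: $57 / 9 = $6.3333... ≈ $6.33

$6.33


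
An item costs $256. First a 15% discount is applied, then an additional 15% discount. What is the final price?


First discount:
15% of $256 = $38.40
Price after first discount:
$256 - $38.40 = $217.60
Second discount:
15% of $217.60 = $32.64
Final price:
$217.60 - $32.64 = $184.96

$184.96


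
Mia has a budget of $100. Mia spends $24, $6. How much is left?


Add up expenses:
$24 + $6 = $30
Subtract from budget:
$100 - $30 = $70

$70


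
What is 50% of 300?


Convert percentage to decimal:
50% = 0.5
Multiply:
300 x 0.5 = 150

150


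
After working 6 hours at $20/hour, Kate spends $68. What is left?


Calculate earnings:
6 x $20 = $120
Subtract spending:
$120 - $68 = $52

$52


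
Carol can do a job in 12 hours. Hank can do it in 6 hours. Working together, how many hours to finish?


Carol's rate: 1/12 of the job per hour
Hank's rate: 1/6 of the job per hour
Combined rate: 1/12 + 1/6 = 1/4 per hour
Time = 1 / (1/4) = 4 hours

4 hours


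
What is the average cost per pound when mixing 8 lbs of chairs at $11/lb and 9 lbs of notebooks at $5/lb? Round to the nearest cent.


Cost of chairs:
8 x $11 = $88
Cost of notebooks:
9 x $5 = $45
Total cost: $88 + $45 = $133
Total weight: 17 lbs
Average: $133 / 17 = $7.8235... ≈ $7.82/lb

$7.82/lb


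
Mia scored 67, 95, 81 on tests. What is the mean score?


Add the scores:
67 + 95 + 81 = 243
Divide by the number of tests:
243 / 3 = 81

81


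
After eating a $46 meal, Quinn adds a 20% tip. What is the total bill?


Calculate the tip:
20% of $46 = $9.20
Add tip to meal cost:
$46 + $9.20 = $55.20

$55.20


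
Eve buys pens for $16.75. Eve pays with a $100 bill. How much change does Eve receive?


Start with the amount paid:
$100
Subtract the price:
$100 - $16.75 = $83.25

$83.25


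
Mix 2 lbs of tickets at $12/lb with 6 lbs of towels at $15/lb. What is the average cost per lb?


Cost of tickets:
2 x $12 = $24
Cost of towels:
6 x $15 = $90
Total cost: $24 + $90 = $114
Total weight: 8 lbs
Average: $114 / 8 = $14.25/lb

$14.25/lb


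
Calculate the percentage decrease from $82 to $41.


Find the absolute change:
|41 - 82| = 41
Divide by original and multiply by 100:
41 / 82 x 100 = 50%

50%


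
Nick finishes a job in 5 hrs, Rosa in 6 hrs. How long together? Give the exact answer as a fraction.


Nick's rate: 1/5 of the job per hour
Rosa's rate: 1/6 of the job per hour
Combined rate: 1/5 + 1/6 = 11/30 per hour
Time = 1 / (11/30) = 30/11 hours (≈ 2.73 hours)

30/11 hours


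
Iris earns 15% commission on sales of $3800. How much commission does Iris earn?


Convert rate to decimal:
15% = 0.15
Multiply by sales:
$3800 x 0.15 = $570

$570


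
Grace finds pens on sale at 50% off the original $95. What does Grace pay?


Calculate the discount amount:
50% of $95 = $47.50
Subtract from original:
$95 - $47.50 = $47.50

$47.50


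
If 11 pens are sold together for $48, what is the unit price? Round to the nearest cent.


Total cost: $48
Number of items: 11
Unit price: $48 / 11 = $4.3636... ≈ $4.36

$4.36


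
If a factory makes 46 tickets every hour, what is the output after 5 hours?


Production rate: 46 tickets per hour
Time: 5 hours
Total: 46 x 5 = 230 tickets

230 tickets


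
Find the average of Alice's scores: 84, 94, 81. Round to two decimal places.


Add the scores:
84 + 94 + 81 = 259
Divide by the number of tests:
259 / 3 = 86.3333... ≈ 86.33

86.33


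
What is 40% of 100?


Convert percentage to decimal:
40% = 0.4
Multiply:
100 x 0.4 = 40

40


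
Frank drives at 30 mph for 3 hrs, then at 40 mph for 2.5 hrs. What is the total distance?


Leg 1 distance:
30 x 3 = 90 miles
Leg 2 distance:
40 x 2.5 = 100 miles
Total distance:
90 + 100 = 190 miles

190 miles


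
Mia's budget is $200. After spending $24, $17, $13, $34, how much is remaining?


Add up expenses:
$24 + $17 + $13 + $34 = $88
Subtract from budget:
$200 - $88 = $112

$112


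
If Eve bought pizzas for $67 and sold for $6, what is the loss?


Selling price = $6
Cost price = $67
Loss = cost price - selling price:
Loss = $67 - $6 = $61

$61


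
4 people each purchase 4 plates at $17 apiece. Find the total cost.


Cost per person:
4 x $17 = $68
Group total:
4 x $68 = $272

$272


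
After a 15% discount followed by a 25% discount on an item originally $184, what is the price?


First discount:
15% of $184 = $27.60
Price after first discount:
$184 - $27.60 = $156.40
Second discount:
25% of $156.40 = $39.10
Final price:
$156.40 - $39.10 = $117.30

$117.30


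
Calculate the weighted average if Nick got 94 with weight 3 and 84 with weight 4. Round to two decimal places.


Weighted sum:
3 x 94 + 4 x 84 = 618
Total weight:
3 + 4 = 7
Weighted average:
618 / 7 = 88.2857... ≈ 88.29

88.29


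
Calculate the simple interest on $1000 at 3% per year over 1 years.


Use the formula I = P x R x T / 100
P x R x T = 1000 x 3 x 1 = 3000
I = 3000 / 100 = $30

$30


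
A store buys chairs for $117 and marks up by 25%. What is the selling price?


Calculate the markup amount:
25% of $117 = $29.25
Add to cost:
$117 + $29.25 = $146.25

$146.25


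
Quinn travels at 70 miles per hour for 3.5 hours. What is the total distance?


Use the formula: distance = speed x time
Speed = 70 mph, Time = 3.5 hours
70 x 3.5 = 245 miles

245 miles


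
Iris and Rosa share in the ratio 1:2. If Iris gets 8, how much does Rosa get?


Find the multiplier:
8 / 1 = 8
Apply to Rosa's share:
2 x 8 = 16

16


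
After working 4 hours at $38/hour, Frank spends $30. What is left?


Calculate earnings:
4 x $38 = $152
Subtract spending:
$152 - $30 = $122

$122


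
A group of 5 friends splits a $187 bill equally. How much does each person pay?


Total bill: $187
Number of people: 5
Each pays: $187 / 5 = $37.40

$37.40


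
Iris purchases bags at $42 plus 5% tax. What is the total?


Calculate the tax:
5% of $42 = $2.10
Add tax to price:
$42 + $2.10 = $44.10

$44.10


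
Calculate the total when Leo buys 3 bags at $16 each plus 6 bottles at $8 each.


Cost of bags:
3 x $16 = $48
Cost of bottles:
6 x $8 = $48
Add both:
$48 + $48 = $96

$96


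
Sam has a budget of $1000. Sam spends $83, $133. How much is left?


Add up expenses:
$83 + $133 = $216
Subtract from budget:
$1000 - $216 = $784

$784


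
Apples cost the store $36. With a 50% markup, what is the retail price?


Calculate the markup amount:
50% of $36 = $18
Add to cost:
$36 + $18 = $54

$54


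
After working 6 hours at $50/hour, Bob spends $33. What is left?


Calculate earnings:
6 x $50 = $300
Subtract spending:
$300 - $33 = $267

$267


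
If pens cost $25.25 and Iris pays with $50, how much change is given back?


Start with the amount paid:
$50
Subtract the price:
$50 - $25.25 = $24.75

$24.75
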